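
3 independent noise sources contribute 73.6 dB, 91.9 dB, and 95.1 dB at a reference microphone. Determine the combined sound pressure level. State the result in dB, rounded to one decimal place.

96.8 dB

For uncorrelated sources the intensities add, so convert each level to linear form, sum, and take 10·log₁₀ of the total.
Σ 10^(L/10) = 10^(73.6/10) + 10^(91.9/10) + 10^(95.1/10) = 4.808e+09.
L_total = 10·log₁₀(4.808e+09) = 96.82 dB.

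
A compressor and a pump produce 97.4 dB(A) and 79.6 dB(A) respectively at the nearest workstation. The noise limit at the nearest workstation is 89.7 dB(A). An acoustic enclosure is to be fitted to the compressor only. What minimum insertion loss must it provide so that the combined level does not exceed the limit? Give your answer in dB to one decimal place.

Everything except the compressor sums to 10^(79.6/10) = 9.120e+07 in linear terms, 79.60 dB(A).
To meet 89.7 dB(A) overall, the treated compressor may contribute at most 10^(89.7/10) − 9.120e+07 = 8.421e+08, i.e. 89.25 dB(A).
So the compressor must be reduced from 97.4 to 89.25 dB(A): IL = 8.15 dB.

8.1 dB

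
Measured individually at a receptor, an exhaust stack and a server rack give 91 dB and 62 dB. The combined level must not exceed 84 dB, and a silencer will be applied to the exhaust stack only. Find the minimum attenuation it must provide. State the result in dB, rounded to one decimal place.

Everything except the exhaust stack sums to 10^(62/10) = 1.585e+06 in linear terms, 62.00 dB.
To meet 84 dB overall, the treated exhaust stack may contribute at most 10^(84/10) − 1.585e+06 = 2.496e+08, i.e. 83.97 dB.
So the exhaust stack must be reduced from 91 to 83.97 dB: IL = 7.03 dB.

7.0 dB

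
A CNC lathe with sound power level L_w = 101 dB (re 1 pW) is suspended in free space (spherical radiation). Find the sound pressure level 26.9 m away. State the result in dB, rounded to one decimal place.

L_p = L_w − 10·log₁₀(4π·r²) with r = 26.9 m.
4π·r² = 9093 m², 10·log₁₀ of that is 39.587 dB.
L_p = 101 − 39.587 = 61.41 dB.

61.4 dB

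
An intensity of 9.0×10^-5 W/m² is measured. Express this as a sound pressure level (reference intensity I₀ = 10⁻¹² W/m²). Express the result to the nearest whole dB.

80 dB

Dividing by I₀ shifts the exponent by 12: I/I₀ = 9.0×10^7.
L = 10·(0.9542 + 7) = 79.54 dB.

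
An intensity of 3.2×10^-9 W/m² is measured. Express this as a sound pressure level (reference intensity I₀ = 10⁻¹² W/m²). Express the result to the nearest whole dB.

L = 10·log₁₀(I/I₀) = 10·log₁₀(3.2×10^-9/10⁻¹²) = 10·log₁₀(3.2×10^3).
L = 10·(0.5051 + 3) = 35.05 dB.

35 dB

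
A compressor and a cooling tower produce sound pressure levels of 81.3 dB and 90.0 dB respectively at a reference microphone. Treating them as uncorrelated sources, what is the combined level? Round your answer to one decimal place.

For uncorrelated sources the intensities add, so convert each level to linear form, sum, and take 10·log₁₀ of the total.
Σ 10^(L/10) = 10^(81.3/10) + 10^(90.0/10) = 1.135e+09.
L_total = 10·log₁₀(1.135e+09) = 90.55 dB.

90.5 dB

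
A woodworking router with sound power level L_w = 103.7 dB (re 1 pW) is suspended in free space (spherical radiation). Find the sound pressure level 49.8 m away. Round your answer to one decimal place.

58.8 dB

L_p = L_w − 10·log₁₀(4π·r²) with r = 49.8 m.
4π·r² = 3.117e+04 m², 10·log₁₀ of that is 44.937 dB.
L_p = 103.7 − 44.937 = 58.76 dB.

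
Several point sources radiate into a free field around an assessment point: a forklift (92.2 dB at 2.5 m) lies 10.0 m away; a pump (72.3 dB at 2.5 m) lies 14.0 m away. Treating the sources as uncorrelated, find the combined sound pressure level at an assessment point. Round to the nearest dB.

80 dB

First find each source's level at the receiver (point-source: −20·log₁₀(r/r_ref)), then combine on an intensity basis.
forklift: 92.2 − 20·log₁₀(10.0/2.5) = 92.2 − 12.04 = 80.16 dB.
pump: 72.3 − 20·log₁₀(14.0/2.5) = 72.3 − 14.96 = 57.34 dB.
Σ 10^(L/10) = 1.043e+08 → L_total = 10·log₁₀(1.043e+08) = 80.18 dB.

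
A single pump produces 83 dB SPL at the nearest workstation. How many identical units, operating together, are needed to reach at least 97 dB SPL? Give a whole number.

26

The shortfall is 97 − 83 = 14.0 dB, and N units add 10·log₁₀ N, so need 10·log₁₀ N ≥ 14.0.
N ≥ 10^(14.0/10) = 25.119, so N = 26.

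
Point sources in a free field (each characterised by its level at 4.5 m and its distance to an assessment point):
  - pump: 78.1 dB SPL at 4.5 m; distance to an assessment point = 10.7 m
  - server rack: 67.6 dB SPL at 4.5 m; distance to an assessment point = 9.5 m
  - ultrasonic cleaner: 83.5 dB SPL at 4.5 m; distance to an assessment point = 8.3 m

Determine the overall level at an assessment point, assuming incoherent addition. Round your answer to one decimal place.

78.9 dB SPL

Apply inverse-square spreading to bring every level to the receiver, then sum 10^(L/10).
pump: 78.1 − 20·log₁₀(10.7/4.5) = 78.1 − 7.52 = 70.58 dB SPL.
server rack: 67.6 − 20·log₁₀(9.5/4.5) = 67.6 − 6.49 = 61.11 dB SPL.
ultrasonic cleaner: 83.5 − 20·log₁₀(8.3/4.5) = 83.5 − 5.32 = 78.18 dB SPL.
Σ 10^(L/10) = 7.852e+07 → L_total = 10·log₁₀(7.852e+07) = 78.95 dB SPL.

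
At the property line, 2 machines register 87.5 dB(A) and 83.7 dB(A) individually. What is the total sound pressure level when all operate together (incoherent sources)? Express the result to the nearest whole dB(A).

For uncorrelated sources the intensities add, so convert each level to linear form, sum, and take 10·log₁₀ of the total.
Σ 10^(L/10) = 10^(87.5/10) + 10^(83.7/10) = 7.968e+08.
L_total = 10·log₁₀(7.968e+08) = 89.01 dB(A).

89 dB(A)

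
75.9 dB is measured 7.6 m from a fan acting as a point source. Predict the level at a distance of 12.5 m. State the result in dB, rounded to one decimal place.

71.6 dB

Point-source attenuation: ΔL = 20·log₁₀(r₂/r₁) = 20·log₁₀(12.5/7.6) = 4.322 dB.
L₂ = 75.9 − 20·log₁₀(12.5/7.6) = 75.9 − 4.322 = 71.58 dB.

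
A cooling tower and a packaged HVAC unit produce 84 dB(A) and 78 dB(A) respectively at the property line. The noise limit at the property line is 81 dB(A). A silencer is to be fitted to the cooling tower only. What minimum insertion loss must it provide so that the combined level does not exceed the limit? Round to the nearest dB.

6 dB

Everything except the cooling tower sums to 10^(78/10) = 6.310e+07 in linear terms, 78.00 dB(A).
The limit corresponds to 10^(81/10) = 1.259e+08; subtracting the fixed part leaves 6.280e+07 for the cooling tower, i.e. 77.98 dB(A).
Required insertion loss = 84 − 77.98 = 6.02 dB.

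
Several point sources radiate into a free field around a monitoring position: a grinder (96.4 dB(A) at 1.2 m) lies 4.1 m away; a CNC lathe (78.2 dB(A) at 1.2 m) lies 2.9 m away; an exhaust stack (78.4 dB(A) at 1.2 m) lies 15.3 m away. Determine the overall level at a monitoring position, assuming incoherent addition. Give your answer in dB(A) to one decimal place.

85.9 dB(A)

Propagate each source to the receiver with L = L_ref − 20·log₁₀(r/r_ref), then add intensities.
grinder: 96.4 − 20·log₁₀(4.1/1.2) = 96.4 − 10.67 = 85.73 dB(A).
CNC lathe: 78.2 − 20·log₁₀(2.9/1.2) = 78.2 − 7.66 = 70.54 dB(A).
exhaust stack: 78.4 − 20·log₁₀(15.3/1.2) = 78.4 − 22.11 = 56.29 dB(A).
Σ 10^(L/10) = 3.857e+08 → L_total = 10·log₁₀(3.857e+08) = 85.86 dB(A).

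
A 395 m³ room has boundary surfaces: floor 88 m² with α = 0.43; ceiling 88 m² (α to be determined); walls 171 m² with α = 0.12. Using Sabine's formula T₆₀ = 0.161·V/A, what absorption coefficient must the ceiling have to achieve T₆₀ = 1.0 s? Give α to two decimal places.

From T₆₀ = 0.161·V/A, the target T₆₀ = 1.0 s needs A = 0.161·395/1.0 = 63.59 m².
Absorption from the other surfaces = 88·0.43 + 171·0.12 = 58.36 m², so the ceiling must supply 5.23 m² over 88 m².
α = 5.23/88 = 0.059.

0.06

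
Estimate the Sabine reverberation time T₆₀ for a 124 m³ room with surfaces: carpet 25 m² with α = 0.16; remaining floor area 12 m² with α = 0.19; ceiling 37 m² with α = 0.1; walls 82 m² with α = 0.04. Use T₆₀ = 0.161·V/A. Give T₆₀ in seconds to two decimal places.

Total absorption A = 25·0.16 + 12·0.19 + 37·0.1 + 82·0.04 = 13.26 m² sabins.
T₆₀ = 0.161·V/A = 0.161·124/13.26 = 1.506 s.

1.51 s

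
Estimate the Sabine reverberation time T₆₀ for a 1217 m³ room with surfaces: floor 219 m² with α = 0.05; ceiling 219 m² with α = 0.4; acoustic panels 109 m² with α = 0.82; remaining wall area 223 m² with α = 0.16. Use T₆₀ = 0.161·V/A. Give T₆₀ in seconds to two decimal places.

0.88 s

Total absorption A = 219·0.05 + 219·0.4 + 109·0.82 + 223·0.16 = 223.61 m² sabins.
T₆₀ = 0.161 × 1217 / 223.61 = 0.876 s.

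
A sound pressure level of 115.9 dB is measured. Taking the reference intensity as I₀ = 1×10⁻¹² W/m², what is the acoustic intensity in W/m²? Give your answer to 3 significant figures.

I/I₀ = 10^(115.9/10) = 3.89e+11, so I = 3.89e+11 × 10⁻¹² W/m².

0.389 W/m²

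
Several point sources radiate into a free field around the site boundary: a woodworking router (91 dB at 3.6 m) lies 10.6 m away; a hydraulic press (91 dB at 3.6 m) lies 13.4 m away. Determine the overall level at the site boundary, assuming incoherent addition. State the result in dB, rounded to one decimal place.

83.7 dB

Apply inverse-square spreading to bring every level to the receiver, then sum 10^(L/10).
woodworking router: 91 − 20·log₁₀(10.6/3.6) = 91 − 9.38 = 81.62 dB.
hydraulic press: 91 − 20·log₁₀(13.4/3.6) = 91 − 11.42 = 79.58 dB.
Σ 10^(L/10) = 2.361e+08 → L_total = 10·log₁₀(2.361e+08) = 83.73 dB.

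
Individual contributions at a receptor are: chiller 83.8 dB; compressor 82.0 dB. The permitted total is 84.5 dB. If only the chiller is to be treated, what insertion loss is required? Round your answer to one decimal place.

Everything except the chiller sums to 10^(82.0/10) = 1.585e+08 in linear terms, 82.00 dB.
The limit corresponds to 10^(84.5/10) = 2.818e+08; subtracting the fixed part leaves 1.233e+08 for the chiller, i.e. 80.91 dB.
So the chiller must be reduced from 83.8 to 80.91 dB: IL = 2.89 dB.

2.9 dB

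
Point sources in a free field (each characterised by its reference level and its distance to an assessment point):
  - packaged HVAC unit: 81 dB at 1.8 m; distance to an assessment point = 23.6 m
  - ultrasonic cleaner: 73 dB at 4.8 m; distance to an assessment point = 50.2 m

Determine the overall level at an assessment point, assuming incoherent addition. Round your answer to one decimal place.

59.6 dB

Apply inverse-square spreading to bring every level to the receiver, then sum 10^(L/10).
packaged HVAC unit: 81 − 20·log₁₀(23.6/1.8) = 81 − 22.35 = 58.65 dB.
ultrasonic cleaner: 73 − 20·log₁₀(50.2/4.8) = 73 − 20.39 = 52.61 dB.
Σ 10^(L/10) = 9.148e+05 → L_total = 10·log₁₀(9.148e+05) = 59.61 dB.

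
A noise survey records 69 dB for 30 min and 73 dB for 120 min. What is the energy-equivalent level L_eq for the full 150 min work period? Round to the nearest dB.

The energy average is taken in the linear domain: L_eq = 10·log₁₀[(Σ tᵢ·10^(Lᵢ/10))/T], T = 150 min.
Σ tᵢ·10^(Lᵢ/10) = 30·10^(69/10) + 120·10^(73/10) = 2.633e+09.
L_eq = 10·log₁₀(2.633e+09/150) = 72.44 dB.

72 dB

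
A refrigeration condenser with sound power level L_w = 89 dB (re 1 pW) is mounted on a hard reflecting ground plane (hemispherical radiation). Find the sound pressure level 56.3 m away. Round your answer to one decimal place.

The power spreads over a hemisphere of area 2π·r², so L_p = L_w − 10·log₁₀(2π·r²).
2π·r² = 1.992e+04 m², 10·log₁₀ of that is 42.992 dB.
L_p = 89 − 42.992 = 46.01 dB.

46.0 dB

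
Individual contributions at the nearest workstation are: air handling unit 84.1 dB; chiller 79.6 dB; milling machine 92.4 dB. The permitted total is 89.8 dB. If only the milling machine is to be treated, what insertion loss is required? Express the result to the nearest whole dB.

5 dB

Everything except the milling machine sums to 10^(84.1/10) + 10^(79.6/10) = 3.482e+08 in linear terms, 85.42 dB.
The limit corresponds to 10^(89.8/10) = 9.550e+08; subtracting the fixed part leaves 6.068e+08 for the milling machine, i.e. 87.83 dB.
Required insertion loss = 92.4 − 87.83 = 4.57 dB.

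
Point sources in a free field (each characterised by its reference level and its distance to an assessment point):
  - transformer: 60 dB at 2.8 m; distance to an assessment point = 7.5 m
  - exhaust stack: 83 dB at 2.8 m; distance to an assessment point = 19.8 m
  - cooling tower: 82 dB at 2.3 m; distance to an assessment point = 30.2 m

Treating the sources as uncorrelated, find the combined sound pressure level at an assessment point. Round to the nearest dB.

Propagate each source to the receiver with L = L_ref − 20·log₁₀(r/r_ref), then add intensities.
transformer: 60 − 20·log₁₀(7.5/2.8) = 60 − 8.56 = 51.44 dB.
exhaust stack: 83 − 20·log₁₀(19.8/2.8) = 83 − 16.99 = 66.01 dB.
cooling tower: 82 − 20·log₁₀(30.2/2.3) = 82 − 22.37 = 59.63 dB.
Σ 10^(L/10) = 5.049e+06 → L_total = 10·log₁₀(5.049e+06) = 67.03 dB.

67 dB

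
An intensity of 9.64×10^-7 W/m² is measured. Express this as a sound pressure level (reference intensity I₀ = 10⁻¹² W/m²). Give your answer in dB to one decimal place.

59.8 dB

I/I₀ = 9.64×10^-7/10⁻¹² = 9.64×10^5, and L = 10·log₁₀(I/I₀).
L = 10·(0.9841 + 5) = 59.84 dB.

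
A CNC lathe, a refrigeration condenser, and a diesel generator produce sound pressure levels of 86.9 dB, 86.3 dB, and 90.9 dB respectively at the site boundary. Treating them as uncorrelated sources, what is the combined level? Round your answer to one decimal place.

93.3 dB

Incoherent sources combine by intensity addition: L_total = 10·log₁₀(Σ 10^(L_i/10)).
Σ 10^(L/10) = 10^(86.9/10) + 10^(86.3/10) + 10^(90.9/10) = 2.147e+09.
L_total = 10·log₁₀(2.147e+09) = 93.32 dB.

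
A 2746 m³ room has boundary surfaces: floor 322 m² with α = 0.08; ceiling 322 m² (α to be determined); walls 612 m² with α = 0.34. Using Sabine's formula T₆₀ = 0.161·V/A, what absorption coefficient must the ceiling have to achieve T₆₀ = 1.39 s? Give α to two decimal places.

0.26

Required total absorption A = 0.161·2746/1.39 = 318.06 m².
Absorption from the other surfaces = 322·0.08 + 612·0.34 = 233.84 m², so the ceiling must supply 84.22 m² over 322 m².
α = 84.22/322 = 0.262.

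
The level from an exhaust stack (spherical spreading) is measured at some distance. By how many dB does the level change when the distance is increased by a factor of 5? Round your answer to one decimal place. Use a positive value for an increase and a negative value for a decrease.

-14.0 dB

A point source loses 6 dB per doubling of distance; generally ΔL = −20·log₁₀(r₂/r₁).
ΔL = −20·log₁₀(5) = -13.98 dB.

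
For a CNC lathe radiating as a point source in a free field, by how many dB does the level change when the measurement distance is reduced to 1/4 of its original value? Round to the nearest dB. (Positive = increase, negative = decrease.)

+12 dB

A point source loses 6 dB per doubling of distance; generally ΔL = −20·log₁₀(r₂/r₁).
ΔL = −20·log₁₀(0.25) = +12.04 dB.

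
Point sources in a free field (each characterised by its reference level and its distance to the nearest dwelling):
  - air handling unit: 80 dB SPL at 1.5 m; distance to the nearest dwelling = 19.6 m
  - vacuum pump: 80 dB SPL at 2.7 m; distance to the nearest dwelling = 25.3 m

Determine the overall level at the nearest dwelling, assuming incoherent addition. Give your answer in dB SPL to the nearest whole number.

Apply inverse-square spreading to bring every level to the receiver, then sum 10^(L/10).
air handling unit: 80 − 20·log₁₀(19.6/1.5) = 80 − 22.32 = 57.68 dB SPL.
vacuum pump: 80 − 20·log₁₀(25.3/2.7) = 80 − 19.44 = 60.56 dB SPL.
Σ 10^(L/10) = 1.725e+06 → L_total = 10·log₁₀(1.725e+06) = 62.37 dB SPL.

62 dB SPL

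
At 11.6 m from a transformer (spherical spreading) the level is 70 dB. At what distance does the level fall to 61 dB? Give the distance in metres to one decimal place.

32.7 m

For a point source L₁ − L₂ = 20·log₁₀(r₂/r₁), so r₂ = r₁·10^((L₁−L₂)/20).
r₂ = 11.6·10^((70−61)/20) = 11.6·10^(9.0/20) = 32.69 m.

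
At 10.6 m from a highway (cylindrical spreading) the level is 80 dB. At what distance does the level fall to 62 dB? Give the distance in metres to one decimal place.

668.8 m

For a line source L₁ − L₂ = 10·log₁₀(r₂/r₁), so r₂ = r₁·10^((L₁−L₂)/10).
r₂ = 10.6·10^((80−62)/10) = 10.6·10^(18.0/10) = 668.81 m.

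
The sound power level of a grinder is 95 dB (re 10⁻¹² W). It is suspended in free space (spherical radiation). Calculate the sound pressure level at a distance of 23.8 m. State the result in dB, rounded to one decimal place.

The power spreads over a sphere of area 4π·r², so L_p = L_w − 10·log₁₀(4π·r²).
4π·r² = 7118 m², 10·log₁₀ of that is 38.524 dB.
L_p = 95 − 38.524 = 56.48 dB.

56.5 dB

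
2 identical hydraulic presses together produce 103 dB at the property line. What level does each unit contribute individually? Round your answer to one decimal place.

For N identical incoherent sources L_total = L₁ + 10·log₁₀ N, so L₁ = 103 − 10·log₁₀(2) = 103 − 3.010.

100.0 dB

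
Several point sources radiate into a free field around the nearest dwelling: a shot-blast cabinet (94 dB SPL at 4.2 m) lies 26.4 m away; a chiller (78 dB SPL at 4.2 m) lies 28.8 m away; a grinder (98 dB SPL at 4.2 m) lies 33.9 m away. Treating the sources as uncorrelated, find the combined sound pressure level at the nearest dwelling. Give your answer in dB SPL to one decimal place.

Propagate each source to the receiver with L = L_ref − 20·log₁₀(r/r_ref), then add intensities.
shot-blast cabinet: 94 − 20·log₁₀(26.4/4.2) = 94 − 15.97 = 78.03 dB SPL.
chiller: 78 − 20·log₁₀(28.8/4.2) = 78 − 16.72 = 61.28 dB SPL.
grinder: 98 − 20·log₁₀(33.9/4.2) = 98 − 18.14 = 79.86 dB SPL.
Σ 10^(L/10) = 1.618e+08 → L_total = 10·log₁₀(1.618e+08) = 82.09 dB SPL.

82.1 dB SPL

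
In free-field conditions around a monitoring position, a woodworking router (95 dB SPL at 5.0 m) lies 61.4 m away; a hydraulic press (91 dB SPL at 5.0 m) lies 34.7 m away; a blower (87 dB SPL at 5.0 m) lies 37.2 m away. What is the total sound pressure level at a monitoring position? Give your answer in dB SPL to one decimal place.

77.5 dB SPL

Apply inverse-square spreading to bring every level to the receiver, then sum 10^(L/10).
woodworking router: 95 − 20·log₁₀(61.4/5.0) = 95 − 21.78 = 73.22 dB SPL.
hydraulic press: 91 − 20·log₁₀(34.7/5.0) = 91 − 16.83 = 74.17 dB SPL.
blower: 87 − 20·log₁₀(37.2/5.0) = 87 − 17.43 = 69.57 dB SPL.
Σ 10^(L/10) = 5.616e+07 → L_total = 10·log₁₀(5.616e+07) = 77.49 dB SPL.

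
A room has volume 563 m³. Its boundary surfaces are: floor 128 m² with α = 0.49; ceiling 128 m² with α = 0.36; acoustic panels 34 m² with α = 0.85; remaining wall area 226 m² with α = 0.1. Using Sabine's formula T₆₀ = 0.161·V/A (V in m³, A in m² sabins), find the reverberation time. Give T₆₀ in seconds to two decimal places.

A = Σ Sᵢαᵢ = 128·0.49 + 128·0.36 + 34·0.85 + 226·0.1 = 160.30 m².
T₆₀ = 0.161 × 563 / 160.30 = 0.565 s.

0.57 s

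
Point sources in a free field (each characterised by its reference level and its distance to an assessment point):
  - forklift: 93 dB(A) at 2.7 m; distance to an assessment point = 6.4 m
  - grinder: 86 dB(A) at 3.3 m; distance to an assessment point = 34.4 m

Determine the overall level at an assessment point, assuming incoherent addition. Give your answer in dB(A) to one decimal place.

First find each source's level at the receiver (point-source: −20·log₁₀(r/r_ref)), then combine on an intensity basis.
forklift: 93 − 20·log₁₀(6.4/2.7) = 93 − 7.50 = 85.50 dB(A).
grinder: 86 − 20·log₁₀(34.4/3.3) = 86 − 20.36 = 65.64 dB(A).
Σ 10^(L/10) = 3.588e+08 → L_total = 10·log₁₀(3.588e+08) = 85.55 dB(A).

85.5 dB(A)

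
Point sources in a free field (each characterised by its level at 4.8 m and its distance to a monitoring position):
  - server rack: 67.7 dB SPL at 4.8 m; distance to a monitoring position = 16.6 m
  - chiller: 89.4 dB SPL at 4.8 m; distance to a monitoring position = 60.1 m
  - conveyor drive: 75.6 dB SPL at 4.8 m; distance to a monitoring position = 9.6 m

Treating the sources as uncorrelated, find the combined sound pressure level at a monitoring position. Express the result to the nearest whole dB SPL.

72 dB SPL

Apply inverse-square spreading to bring every level to the receiver, then sum 10^(L/10).
server rack: 67.7 − 20·log₁₀(16.6/4.8) = 67.7 − 10.78 = 56.92 dB SPL.
chiller: 89.4 − 20·log₁₀(60.1/4.8) = 89.4 − 21.95 = 67.45 dB SPL.
conveyor drive: 75.6 − 20·log₁₀(9.6/4.8) = 75.6 − 6.02 = 69.58 dB SPL.
Σ 10^(L/10) = 1.512e+07 → L_total = 10·log₁₀(1.512e+07) = 71.80 dB SPL.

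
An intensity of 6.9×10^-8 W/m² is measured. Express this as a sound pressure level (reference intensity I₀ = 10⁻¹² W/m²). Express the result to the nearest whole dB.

I/I₀ = 6.9×10^-8/10⁻¹² = 6.9×10^4, and L = 10·log₁₀(I/I₀).
L = 10·(0.8388 + 4) = 48.39 dB.

48 dB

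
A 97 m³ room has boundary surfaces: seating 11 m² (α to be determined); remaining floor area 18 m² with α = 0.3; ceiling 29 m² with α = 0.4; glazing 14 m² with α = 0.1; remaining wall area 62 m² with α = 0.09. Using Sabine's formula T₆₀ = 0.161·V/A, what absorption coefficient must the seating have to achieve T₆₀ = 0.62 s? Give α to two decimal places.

From T₆₀ = 0.161·V/A, the target T₆₀ = 0.62 s needs A = 0.161·97/0.62 = 25.19 m².
Absorption from the other surfaces = 18·0.3 + 29·0.4 + 14·0.1 + 62·0.09 = 23.98 m², so the seating must supply 1.21 m² over 11 m².
α = 1.21/11 = 0.110.

0.11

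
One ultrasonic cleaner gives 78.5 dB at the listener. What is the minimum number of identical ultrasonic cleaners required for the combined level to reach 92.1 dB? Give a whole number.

Need L₁ + 10·log₁₀ N ≥ 92.1, i.e. log₁₀ N ≥ 1.36.
N ≥ 10^(13.6/10) = 22.909, so N = 23.

23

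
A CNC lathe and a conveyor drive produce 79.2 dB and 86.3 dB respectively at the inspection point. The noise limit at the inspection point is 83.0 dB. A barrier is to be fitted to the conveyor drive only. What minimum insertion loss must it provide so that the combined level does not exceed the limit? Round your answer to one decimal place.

Fixed contribution from the other source: Σ 10^(L/10) = 10^(79.2/10) = 8.318e+07 (79.20 dB).
The limit corresponds to 10^(83.0/10) = 1.995e+08; subtracting the fixed part leaves 1.163e+08 for the conveyor drive, i.e. 80.66 dB.
Required insertion loss = 86.3 − 80.66 = 5.64 dB.

5.6 dB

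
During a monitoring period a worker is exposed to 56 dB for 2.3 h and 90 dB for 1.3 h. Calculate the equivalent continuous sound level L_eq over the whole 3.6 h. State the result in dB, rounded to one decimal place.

The energy average is taken in the linear domain: L_eq = 10·log₁₀[(Σ tᵢ·10^(Lᵢ/10))/T], T = 3.6 h.
Σ tᵢ·10^(Lᵢ/10) = 2.3·10^(56/10) + 1.3·10^(90/10) = 1.301e+09.
L_eq = 10·log₁₀(1.301e+09/3.6) = 85.58 dB.

85.6 dB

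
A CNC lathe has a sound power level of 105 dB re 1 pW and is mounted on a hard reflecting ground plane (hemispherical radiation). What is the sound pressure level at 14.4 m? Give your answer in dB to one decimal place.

73.9 dB

L_p = L_w − 10·log₁₀(2π·r²) with r = 14.4 m.
2π·r² = 1303 m², 10·log₁₀ of that is 31.149 dB.
L_p = 105 − 31.149 = 73.85 dB.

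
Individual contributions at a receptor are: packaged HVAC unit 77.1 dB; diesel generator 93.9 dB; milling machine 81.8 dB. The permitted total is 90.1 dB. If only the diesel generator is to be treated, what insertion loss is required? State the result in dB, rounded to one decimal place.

4.8 dB

Everything except the diesel generator sums to 10^(77.1/10) + 10^(81.8/10) = 2.026e+08 in linear terms, 83.07 dB.
The limit corresponds to 10^(90.1/10) = 1.023e+09; subtracting the fixed part leaves 8.207e+08 for the diesel generator, i.e. 89.14 dB.
Required insertion loss = 93.9 − 89.14 = 4.76 dB.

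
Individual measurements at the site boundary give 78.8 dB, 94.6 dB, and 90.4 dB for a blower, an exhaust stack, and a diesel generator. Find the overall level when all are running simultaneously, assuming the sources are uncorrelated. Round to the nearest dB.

96 dB

For uncorrelated sources the intensities add, so convert each level to linear form, sum, and take 10·log₁₀ of the total.
Σ 10^(L/10) = 10^(78.8/10) + 10^(94.6/10) + 10^(90.4/10) = 4.056e+09.
L_total = 10·log₁₀(4.056e+09) = 96.08 dB.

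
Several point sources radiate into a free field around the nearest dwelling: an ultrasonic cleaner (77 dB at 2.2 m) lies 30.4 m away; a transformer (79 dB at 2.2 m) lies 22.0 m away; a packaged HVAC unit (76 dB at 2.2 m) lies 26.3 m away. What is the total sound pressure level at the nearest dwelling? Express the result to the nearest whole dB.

First find each source's level at the receiver (point-source: −20·log₁₀(r/r_ref)), then combine on an intensity basis.
ultrasonic cleaner: 77 − 20·log₁₀(30.4/2.2) = 77 − 22.81 = 54.19 dB.
transformer: 79 − 20·log₁₀(22.0/2.2) = 79 − 20.00 = 59.00 dB.
packaged HVAC unit: 76 − 20·log₁₀(26.3/2.2) = 76 − 21.55 = 54.45 dB.
Σ 10^(L/10) = 1.335e+06 → L_total = 10·log₁₀(1.335e+06) = 61.26 dB.

61 dB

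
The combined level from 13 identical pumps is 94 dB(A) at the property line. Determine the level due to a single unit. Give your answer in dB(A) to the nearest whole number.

83 dB(A)

13 equal contributions raise the level by 10·log₁₀ 13 = 11.139 dB, so each unit alone gives 94 − 11.139.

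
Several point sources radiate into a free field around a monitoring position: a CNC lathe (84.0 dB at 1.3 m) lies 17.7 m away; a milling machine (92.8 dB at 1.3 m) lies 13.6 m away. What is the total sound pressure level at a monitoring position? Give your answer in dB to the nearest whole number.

First find each source's level at the receiver (point-source: −20·log₁₀(r/r_ref)), then combine on an intensity basis.
CNC lathe: 84.0 − 20·log₁₀(17.7/1.3) = 84.0 − 22.68 = 61.32 dB.
milling machine: 92.8 − 20·log₁₀(13.6/1.3) = 92.8 − 20.39 = 72.41 dB.
Σ 10^(L/10) = 1.877e+07 → L_total = 10·log₁₀(1.877e+07) = 72.73 dB.

73 dB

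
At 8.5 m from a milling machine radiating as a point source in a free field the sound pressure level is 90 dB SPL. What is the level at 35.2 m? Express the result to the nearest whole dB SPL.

78 dB SPL

For a point source, L₂ = L₁ − 20·log₁₀(r₂/r₁).
L₂ = 90 − 20·log₁₀(35.2/8.5) = 90 − 12.342 = 77.66 dB SPL.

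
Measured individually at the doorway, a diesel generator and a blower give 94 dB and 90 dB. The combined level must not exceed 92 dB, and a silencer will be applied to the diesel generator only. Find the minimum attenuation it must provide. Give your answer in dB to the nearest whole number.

Fixed contribution from the other source: Σ 10^(L/10) = 10^(90/10) = 1.000e+09 (90.00 dB).
The limit corresponds to 10^(92/10) = 1.585e+09; subtracting the fixed part leaves 5.849e+08 for the diesel generator, i.e. 87.67 dB.
Required insertion loss = 94 − 87.67 = 6.33 dB.

6 dB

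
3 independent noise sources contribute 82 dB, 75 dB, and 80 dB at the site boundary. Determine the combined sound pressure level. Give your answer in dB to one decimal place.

For uncorrelated sources the intensities add, so convert each level to linear form, sum, and take 10·log₁₀ of the total.
Σ 10^(L/10) = 10^(82/10) + 10^(75/10) + 10^(80/10) = 2.901e+08.
L_total = 10·log₁₀(2.901e+08) = 84.63 dB.

84.6 dB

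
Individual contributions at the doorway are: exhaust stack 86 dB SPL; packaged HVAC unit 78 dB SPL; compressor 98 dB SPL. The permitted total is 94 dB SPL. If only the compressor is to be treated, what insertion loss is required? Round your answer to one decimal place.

4.9 dB

The untreated sources together contribute 10^(86/10) + 10^(78/10) = 4.612e+08, i.e. 86.64 dB SPL.
To meet 94 dB SPL overall, the treated compressor may contribute at most 10^(94/10) − 4.612e+08 = 2.051e+09, i.e. 93.12 dB SPL.
So the compressor must be reduced from 98 to 93.12 dB SPL: IL = 4.88 dB.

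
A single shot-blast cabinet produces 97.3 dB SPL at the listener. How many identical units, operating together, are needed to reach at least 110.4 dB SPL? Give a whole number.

Need L₁ + 10·log₁₀ N ≥ 110.4, i.e. log₁₀ N ≥ 1.31.
N ≥ 10^(13.1/10) = 20.417, so N = 21.

21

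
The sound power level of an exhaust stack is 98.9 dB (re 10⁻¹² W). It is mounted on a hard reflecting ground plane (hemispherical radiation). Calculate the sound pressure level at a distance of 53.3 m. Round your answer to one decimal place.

56.4 dB

The power spreads over a hemisphere of area 2π·r², so L_p = L_w − 10·log₁₀(2π·r²).
2π·r² = 1.785e+04 m², 10·log₁₀ of that is 42.516 dB.
L_p = 98.9 − 42.516 = 56.38 dB.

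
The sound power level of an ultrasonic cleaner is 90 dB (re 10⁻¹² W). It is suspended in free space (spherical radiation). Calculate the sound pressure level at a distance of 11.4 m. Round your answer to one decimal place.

57.9 dB

L_p = L_w − 10·log₁₀(4π·r²) with r = 11.4 m.
4π·r² = 1633 m², 10·log₁₀ of that is 32.130 dB.
L_p = 90 − 32.130 = 57.87 dB.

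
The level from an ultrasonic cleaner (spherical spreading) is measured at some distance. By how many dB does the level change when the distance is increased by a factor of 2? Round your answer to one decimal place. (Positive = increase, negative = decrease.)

-6.0 dB

With spherical spreading the level changes by −20·log₁₀(r₂/r₁).
ΔL = −20·log₁₀(2) = -6.02 dB.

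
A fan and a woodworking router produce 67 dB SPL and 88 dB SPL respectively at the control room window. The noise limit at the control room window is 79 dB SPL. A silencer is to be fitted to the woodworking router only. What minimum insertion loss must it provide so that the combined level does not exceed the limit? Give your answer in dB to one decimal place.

9.3 dB

Fixed contribution from the other source: Σ 10^(L/10) = 10^(67/10) = 5.012e+06 (67.00 dB SPL).
To meet 79 dB SPL overall, the treated woodworking router may contribute at most 10^(79/10) − 5.012e+06 = 7.442e+07, i.e. 78.72 dB SPL.
So the woodworking router must be reduced from 88 to 78.72 dB SPL: IL = 9.28 dB.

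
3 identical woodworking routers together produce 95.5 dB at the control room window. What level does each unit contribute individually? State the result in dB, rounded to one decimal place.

90.7 dB

3 equal contributions raise the level by 10·log₁₀ 3 = 4.771 dB, so each unit alone gives 95.5 − 4.771.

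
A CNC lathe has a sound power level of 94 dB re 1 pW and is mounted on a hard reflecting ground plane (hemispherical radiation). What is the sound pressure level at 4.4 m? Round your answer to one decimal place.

L_p = L_w − 10·log₁₀(2π·r²) with r = 4.4 m.
2π·r² = 121.6 m², 10·log₁₀ of that is 20.851 dB.
L_p = 94 − 20.851 = 73.15 dB.

73.1 dB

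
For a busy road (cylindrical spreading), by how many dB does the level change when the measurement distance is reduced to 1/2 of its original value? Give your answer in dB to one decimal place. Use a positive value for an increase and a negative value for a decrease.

+3.0 dB

A line source loses 3 dB per doubling of distance; generally ΔL = −10·log₁₀(r₂/r₁).
ΔL = −10·log₁₀(0.5) = +3.01 dB.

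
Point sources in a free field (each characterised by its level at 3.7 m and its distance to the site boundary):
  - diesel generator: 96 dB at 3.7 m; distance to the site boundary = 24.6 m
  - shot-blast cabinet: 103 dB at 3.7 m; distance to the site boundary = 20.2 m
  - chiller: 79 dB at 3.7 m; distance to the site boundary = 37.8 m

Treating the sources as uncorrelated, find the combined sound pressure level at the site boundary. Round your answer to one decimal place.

Apply inverse-square spreading to bring every level to the receiver, then sum 10^(L/10).
diesel generator: 96 − 20·log₁₀(24.6/3.7) = 96 − 16.45 = 79.55 dB.
shot-blast cabinet: 103 − 20·log₁₀(20.2/3.7) = 103 − 14.74 = 88.26 dB.
chiller: 79 − 20·log₁₀(37.8/3.7) = 79 − 20.19 = 58.81 dB.
Σ 10^(L/10) = 7.602e+08 → L_total = 10·log₁₀(7.602e+08) = 88.81 dB.

88.8 dB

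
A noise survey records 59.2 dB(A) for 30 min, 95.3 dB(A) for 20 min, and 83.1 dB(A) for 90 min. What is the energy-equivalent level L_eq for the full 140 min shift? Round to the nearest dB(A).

88 dB(A)

Weight each interval's intensity by its duration and average over T = 140 min:
Σ tᵢ·10^(Lᵢ/10) = 30·10^(59.2/10) + 20·10^(95.3/10) + 90·10^(83.1/10) = 8.617e+10.
L_eq = 10·log₁₀(8.617e+10/140) = 87.89 dB(A).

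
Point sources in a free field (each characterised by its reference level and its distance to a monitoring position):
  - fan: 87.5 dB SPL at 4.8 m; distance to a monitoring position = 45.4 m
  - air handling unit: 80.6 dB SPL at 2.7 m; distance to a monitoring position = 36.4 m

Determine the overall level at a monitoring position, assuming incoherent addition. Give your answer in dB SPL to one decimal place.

68.4 dB SPL

Propagate each source to the receiver with L = L_ref − 20·log₁₀(r/r_ref), then add intensities.
fan: 87.5 − 20·log₁₀(45.4/4.8) = 87.5 − 19.52 = 67.98 dB SPL.
air handling unit: 80.6 − 20·log₁₀(36.4/2.7) = 80.6 − 22.59 = 58.01 dB SPL.
Σ 10^(L/10) = 6.918e+06 → L_total = 10·log₁₀(6.918e+06) = 68.40 dB SPL.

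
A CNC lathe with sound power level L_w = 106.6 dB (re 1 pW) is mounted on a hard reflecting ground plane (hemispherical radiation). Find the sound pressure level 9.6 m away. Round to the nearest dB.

79 dB

Free-field hemispherical radiation: L_p = L_w − 10·log₁₀(2π·r²), r = 9.6 m.
2π·r² = 579.1 m², 10·log₁₀ of that is 27.627 dB.
L_p = 106.6 − 27.627 = 78.97 dB.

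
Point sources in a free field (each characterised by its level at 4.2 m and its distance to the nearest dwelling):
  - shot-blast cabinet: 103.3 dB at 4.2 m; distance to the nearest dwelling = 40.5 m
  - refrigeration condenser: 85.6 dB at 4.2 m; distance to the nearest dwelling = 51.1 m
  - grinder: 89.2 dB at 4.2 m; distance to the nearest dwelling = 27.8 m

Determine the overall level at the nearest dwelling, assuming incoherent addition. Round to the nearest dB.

84 dB

Propagate each source to the receiver with L = L_ref − 20·log₁₀(r/r_ref), then add intensities.
shot-blast cabinet: 103.3 − 20·log₁₀(40.5/4.2) = 103.3 − 19.68 = 83.62 dB.
refrigeration condenser: 85.6 − 20·log₁₀(51.1/4.2) = 85.6 − 21.70 = 63.90 dB.
grinder: 89.2 − 20·log₁₀(27.8/4.2) = 89.2 − 16.42 = 72.78 dB.
Σ 10^(L/10) = 2.514e+08 → L_total = 10·log₁₀(2.514e+08) = 84.00 dB.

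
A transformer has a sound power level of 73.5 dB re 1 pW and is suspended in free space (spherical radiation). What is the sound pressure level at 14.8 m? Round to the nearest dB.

39 dB

Free-field spherical radiation: L_p = L_w − 10·log₁₀(4π·r²), r = 14.8 m.
4π·r² = 2753 m², 10·log₁₀ of that is 34.397 dB.
L_p = 73.5 − 34.397 = 39.10 dB.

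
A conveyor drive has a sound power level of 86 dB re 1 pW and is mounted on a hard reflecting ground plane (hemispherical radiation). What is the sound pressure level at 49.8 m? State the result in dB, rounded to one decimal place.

44.1 dB

L_p = L_w − 10·log₁₀(2π·r²) with r = 49.8 m.
2π·r² = 1.558e+04 m², 10·log₁₀ of that is 41.926 dB.
L_p = 86 − 41.926 = 44.07 dB.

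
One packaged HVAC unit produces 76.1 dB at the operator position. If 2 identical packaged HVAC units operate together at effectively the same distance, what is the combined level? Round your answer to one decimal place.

79.1 dB

N identical incoherent sources raise the level by 10·log₁₀ N.
L_total = 76.1 + 10·log₁₀(2) = 76.1 + 3.010 = 79.11 dB.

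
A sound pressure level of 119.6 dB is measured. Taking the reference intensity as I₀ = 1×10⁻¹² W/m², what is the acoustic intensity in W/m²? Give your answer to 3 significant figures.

I/I₀ = 10^(119.6/10) = 9.12e+11, so I = 9.12e+11 × 10⁻¹² W/m².

0.912 W/m²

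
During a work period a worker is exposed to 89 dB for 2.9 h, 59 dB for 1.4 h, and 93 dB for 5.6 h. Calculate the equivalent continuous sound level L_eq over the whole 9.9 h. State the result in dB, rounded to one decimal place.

91.3 dB

L_eq = 10·log₁₀[(1/T)·Σ tᵢ·10^(Lᵢ/10)] with T = 9.9 h.
Σ tᵢ·10^(Lᵢ/10) = 2.9·10^(89/10) + 1.4·10^(59/10) + 5.6·10^(93/10) = 1.348e+10.
L_eq = 10·log₁₀(1.348e+10/9.9) = 91.34 dB.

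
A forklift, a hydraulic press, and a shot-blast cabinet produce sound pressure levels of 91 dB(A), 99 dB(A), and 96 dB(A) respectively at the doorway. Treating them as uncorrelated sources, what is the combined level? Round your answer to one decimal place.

For uncorrelated sources the intensities add, so convert each level to linear form, sum, and take 10·log₁₀ of the total.
Σ 10^(L/10) = 10^(91/10) + 10^(99/10) + 10^(96/10) = 1.318e+10.
L_total = 10·log₁₀(1.318e+10) = 101.20 dB(A).

101.2 dB(A)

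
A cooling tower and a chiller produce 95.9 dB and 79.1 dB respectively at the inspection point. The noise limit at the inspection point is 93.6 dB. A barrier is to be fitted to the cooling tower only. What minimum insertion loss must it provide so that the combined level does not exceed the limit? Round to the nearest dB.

2 dB

The untreated sources together contribute 10^(79.1/10) = 8.128e+07, i.e. 79.10 dB.
The limit corresponds to 10^(93.6/10) = 2.291e+09; subtracting the fixed part leaves 2.210e+09 for the cooling tower, i.e. 93.44 dB.
So the cooling tower must be reduced from 95.9 to 93.44 dB: IL = 2.46 dB.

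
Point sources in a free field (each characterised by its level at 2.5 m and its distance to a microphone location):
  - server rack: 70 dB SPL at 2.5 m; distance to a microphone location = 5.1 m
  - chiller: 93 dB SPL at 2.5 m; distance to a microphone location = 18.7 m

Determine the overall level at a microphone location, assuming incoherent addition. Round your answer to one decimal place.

Propagate each source to the receiver with L = L_ref − 20·log₁₀(r/r_ref), then add intensities.
server rack: 70 − 20·log₁₀(5.1/2.5) = 70 − 6.19 = 63.81 dB SPL.
chiller: 93 − 20·log₁₀(18.7/2.5) = 93 − 17.48 = 75.52 dB SPL.
Σ 10^(L/10) = 3.806e+07 → L_total = 10·log₁₀(3.806e+07) = 75.81 dB SPL.

75.8 dB SPL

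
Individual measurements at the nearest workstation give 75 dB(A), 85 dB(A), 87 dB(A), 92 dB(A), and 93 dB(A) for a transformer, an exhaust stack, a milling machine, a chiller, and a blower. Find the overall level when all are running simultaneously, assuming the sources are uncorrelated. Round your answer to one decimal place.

96.5 dB(A)

Incoherent sources combine by intensity addition: L_total = 10·log₁₀(Σ 10^(L_i/10)).
Σ 10^(L/10) = 10^(75/10) + 10^(85/10) + 10^(87/10) + 10^(92/10) + 10^(93/10) = 4.429e+09.
L_total = 10·log₁₀(4.429e+09) = 96.46 dB(A).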